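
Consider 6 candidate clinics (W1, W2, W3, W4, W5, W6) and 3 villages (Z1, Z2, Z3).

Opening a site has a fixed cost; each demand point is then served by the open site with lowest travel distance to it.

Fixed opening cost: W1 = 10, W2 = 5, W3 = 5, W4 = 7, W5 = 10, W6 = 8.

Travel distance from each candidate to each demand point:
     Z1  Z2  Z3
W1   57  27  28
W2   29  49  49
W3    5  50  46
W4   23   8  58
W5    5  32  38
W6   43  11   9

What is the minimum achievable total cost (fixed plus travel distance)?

Open {W3, W6}: assign each demand point to its cheapest open site.
  Z1→W3 5, Z2→W6 11, Z3→W6 9
  travel distance 25, fixed 13 → total 38.
Compare {W3, W4, W6}: travel distance 22 + fixed 20 = 42.
Compare {W5, W6}: travel distance 25 + fixed 18 = 43.
Compare {W2, W3, W6}: travel distance 25 + fixed 18 = 43.
All other subsets cost ≥ 42. Minimum total cost: 38.

38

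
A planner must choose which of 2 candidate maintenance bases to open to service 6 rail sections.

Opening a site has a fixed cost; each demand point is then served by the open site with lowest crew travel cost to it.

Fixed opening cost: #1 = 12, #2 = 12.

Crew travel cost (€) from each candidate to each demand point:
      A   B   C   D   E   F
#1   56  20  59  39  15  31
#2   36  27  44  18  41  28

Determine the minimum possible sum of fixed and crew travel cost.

Open {#1, #2}: assign each demand point to its cheapest open site.
  A→#2 36, B→#1 20, C→#2 44, D→#2 18, E→#1 15, F→#2 28
  crew travel cost 161, fixed 24 → total 185.
Compare {#2}: crew travel cost 194 + fixed 12 = 206.
Compare {#1}: crew travel cost 220 + fixed 12 = 232.

185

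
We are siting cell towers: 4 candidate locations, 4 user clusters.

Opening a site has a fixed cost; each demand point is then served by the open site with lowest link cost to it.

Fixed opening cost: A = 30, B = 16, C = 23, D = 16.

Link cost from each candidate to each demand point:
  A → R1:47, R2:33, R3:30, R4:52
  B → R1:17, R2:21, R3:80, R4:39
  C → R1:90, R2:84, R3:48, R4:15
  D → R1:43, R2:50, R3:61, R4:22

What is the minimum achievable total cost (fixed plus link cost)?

Open {B, C}: assign each demand point to its cheapest open site.
  R1→B 17, R2→B 21, R3→C 48, R4→C 15
  link cost 101, fixed 39 → total 140.
Compare {A, B, C}: link cost 83 + fixed 69 = 152.
Compare {A, B, D}: link cost 90 + fixed 62 = 152.
Compare {A, B}: link cost 107 + fixed 46 = 153.
All other subsets cost ≥ 152. Minimum total cost: 140.

140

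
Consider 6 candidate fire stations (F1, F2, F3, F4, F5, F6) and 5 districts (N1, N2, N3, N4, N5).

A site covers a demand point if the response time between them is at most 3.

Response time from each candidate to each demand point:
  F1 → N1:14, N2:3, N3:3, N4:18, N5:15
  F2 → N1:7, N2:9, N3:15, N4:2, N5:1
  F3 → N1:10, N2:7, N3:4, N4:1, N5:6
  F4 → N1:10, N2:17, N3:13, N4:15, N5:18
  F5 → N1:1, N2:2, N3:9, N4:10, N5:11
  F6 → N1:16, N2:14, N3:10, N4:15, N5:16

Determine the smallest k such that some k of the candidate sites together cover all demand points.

3

Coverage sets (demand points within 3 of each site):
  F1: {N2, N3}
  F2: {N4, N5}
  F3: {N4}
  F4: {}
  F5: {N1, N2}
  F6: {}
No 2 sites suffice: every size-2 union leaves at least one demand point uncovered.
But {F1, F2, F5} covers everything, so the minimum is 3.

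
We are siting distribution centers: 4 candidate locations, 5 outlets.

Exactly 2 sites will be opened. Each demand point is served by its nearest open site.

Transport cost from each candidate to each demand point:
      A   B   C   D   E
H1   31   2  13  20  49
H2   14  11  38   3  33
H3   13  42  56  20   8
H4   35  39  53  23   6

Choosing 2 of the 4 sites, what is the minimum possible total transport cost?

Open {H1, H3}.
  A→H3 13, B→H1 2, C→H1 13, D→H1 20, E→H3 8  ⇒ total 56.
Compare {H1, H2}: total 65.
Compare {H1, H4}: total 72.
No size-2 selection does better; minimum is 56.

56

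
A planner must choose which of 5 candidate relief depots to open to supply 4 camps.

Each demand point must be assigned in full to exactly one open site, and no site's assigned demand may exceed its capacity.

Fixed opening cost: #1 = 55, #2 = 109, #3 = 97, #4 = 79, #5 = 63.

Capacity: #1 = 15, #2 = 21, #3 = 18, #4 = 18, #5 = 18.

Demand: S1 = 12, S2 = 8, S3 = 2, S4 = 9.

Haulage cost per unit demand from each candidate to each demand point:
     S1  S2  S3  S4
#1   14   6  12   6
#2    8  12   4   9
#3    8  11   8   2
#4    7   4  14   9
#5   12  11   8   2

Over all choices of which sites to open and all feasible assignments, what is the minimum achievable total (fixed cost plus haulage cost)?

360

Open {#4, #5}; cheapest assignment that respects the capacities:
  #4 (cap 18, load 14): S1, S3 — cost 12×7 + 2×14 = 112
  #5 (cap 18, load 17): S2, S4 — cost 8×11 + 9×2 = 106
  Shipping 218, fixed 142 → total 360.
  Any other capacity-feasible assignment to {#4, #5} ships for at least 218.
Compare {#1, #4, #5}: its best feasible assignment gives total 363.
Compare {#3, #5}: its best feasible assignment gives total 378.
Every other set of open sites that can feasibly serve all demand totals ≥ 363 even under its best assignment. Minimum: 360.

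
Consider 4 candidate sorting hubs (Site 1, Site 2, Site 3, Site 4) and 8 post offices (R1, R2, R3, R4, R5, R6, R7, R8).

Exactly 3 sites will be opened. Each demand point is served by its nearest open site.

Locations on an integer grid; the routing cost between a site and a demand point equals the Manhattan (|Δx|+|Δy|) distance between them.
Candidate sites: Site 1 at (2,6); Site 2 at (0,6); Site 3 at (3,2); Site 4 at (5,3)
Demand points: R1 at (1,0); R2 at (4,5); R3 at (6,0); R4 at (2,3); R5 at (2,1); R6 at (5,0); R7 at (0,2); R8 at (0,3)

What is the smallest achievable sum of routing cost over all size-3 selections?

24

Open {Site 2, Site 3, Site 4}.
  R1→Site 3 4, R2→Site 4 3, R3→Site 4 4, R4→Site 3 2, R5→Site 3 2, R6→Site 4 3, R7→Site 3 3, R8→Site 2 3  ⇒ total 24.
Compare {Site 1, Site 3, Site 4}: total 25.
Compare {Site 1, Site 2, Site 3}: total 26.
No size-3 selection does better; minimum is 24.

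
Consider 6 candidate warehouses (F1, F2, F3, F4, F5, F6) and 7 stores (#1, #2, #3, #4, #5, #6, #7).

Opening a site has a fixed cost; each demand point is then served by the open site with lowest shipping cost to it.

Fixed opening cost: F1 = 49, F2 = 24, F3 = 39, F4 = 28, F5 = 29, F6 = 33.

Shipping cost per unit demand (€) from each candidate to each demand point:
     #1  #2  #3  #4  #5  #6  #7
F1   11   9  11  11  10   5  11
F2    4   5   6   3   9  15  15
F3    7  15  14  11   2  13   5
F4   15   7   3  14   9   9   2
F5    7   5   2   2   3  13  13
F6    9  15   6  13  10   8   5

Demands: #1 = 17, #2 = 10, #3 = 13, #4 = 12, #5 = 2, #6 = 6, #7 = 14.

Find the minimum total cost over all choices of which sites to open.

337

Open {F2, F4, F5}: assign each demand point to its cheapest open site.
  #1→F2 17×4=68, #2→F2 10×5=50, #3→F5 13×2=26, #4→F5 12×2=24, #5→F5 2×3=6, #6→F4 6×9=54, #7→F4 14×2=28
  shipping cost 256, fixed 81 → total 337.
Compare {F2, F4}: shipping cost 293 + fixed 52 = 345.
Compare {F1, F2, F4, F5}: shipping cost 232 + fixed 130 = 362.
Compare {F4, F5}: shipping cost 307 + fixed 57 = 364.
All other subsets cost ≥ 345. Minimum total cost: 337.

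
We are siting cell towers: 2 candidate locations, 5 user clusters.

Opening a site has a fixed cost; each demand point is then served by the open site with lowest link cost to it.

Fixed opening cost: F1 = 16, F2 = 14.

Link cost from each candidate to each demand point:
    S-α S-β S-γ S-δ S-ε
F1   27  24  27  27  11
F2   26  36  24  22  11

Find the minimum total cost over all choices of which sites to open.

Open {F1}: assign each demand point to its cheapest open site.
  S-α→F1 27, S-β→F1 24, S-γ→F1 27, S-δ→F1 27, S-ε→F1 11
  link cost 116, fixed 16 → total 132.
Compare {F2}: link cost 119 + fixed 14 = 133.
Compare {F1, F2}: link cost 107 + fixed 30 = 137.

132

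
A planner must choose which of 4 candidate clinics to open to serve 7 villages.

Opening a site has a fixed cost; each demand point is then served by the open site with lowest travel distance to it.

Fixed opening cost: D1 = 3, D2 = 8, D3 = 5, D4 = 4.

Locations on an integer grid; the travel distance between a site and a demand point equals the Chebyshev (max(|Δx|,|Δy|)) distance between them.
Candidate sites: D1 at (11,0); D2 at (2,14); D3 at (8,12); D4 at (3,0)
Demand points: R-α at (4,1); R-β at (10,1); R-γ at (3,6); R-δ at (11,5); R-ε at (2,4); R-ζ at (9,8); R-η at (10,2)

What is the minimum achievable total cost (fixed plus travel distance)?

34

Open {D1, D4}: assign each demand point to its cheapest open site.
  R-α→D4 1, R-β→D1 1, R-γ→D4 6, R-δ→D1 5, R-ε→D4 4, R-ζ→D1 8, R-η→D1 2
  travel distance 27, fixed 7 → total 34.
Compare {D1, D3, D4}: travel distance 23 + fixed 12 = 35.
Compare {D1, D3}: travel distance 33 + fixed 8 = 41.
Compare {D1, D2, D4}: travel distance 26 + fixed 15 = 41.
All other subsets cost ≥ 35. Minimum total cost: 34.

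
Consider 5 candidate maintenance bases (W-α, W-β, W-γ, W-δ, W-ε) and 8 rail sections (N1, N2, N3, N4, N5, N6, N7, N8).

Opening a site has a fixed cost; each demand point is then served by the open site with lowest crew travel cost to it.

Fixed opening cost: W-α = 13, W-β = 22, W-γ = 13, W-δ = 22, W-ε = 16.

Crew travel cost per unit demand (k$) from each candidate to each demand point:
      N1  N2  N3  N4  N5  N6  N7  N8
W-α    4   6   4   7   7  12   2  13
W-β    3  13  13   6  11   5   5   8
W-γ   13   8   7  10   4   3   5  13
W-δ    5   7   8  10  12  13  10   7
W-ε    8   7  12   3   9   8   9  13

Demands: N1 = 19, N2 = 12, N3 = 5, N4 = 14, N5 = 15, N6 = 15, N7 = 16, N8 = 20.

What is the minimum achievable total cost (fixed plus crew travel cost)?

551

Open {W-α, W-γ, W-δ, W-ε}: assign each demand point to its cheapest open site.
  N1→W-α 19×4=76, N2→W-α 12×6=72, N3→W-α 5×4=20, N4→W-ε 14×3=42, N5→W-γ 15×4=60, N6→W-γ 15×3=45, N7→W-α 16×2=32, N8→W-δ 20×7=140
  crew travel cost 487, fixed 64 → total 551.
Compare {W-α, W-β, W-γ, W-ε}: crew travel cost 488 + fixed 64 = 552.
Compare {W-α, W-β, W-γ, W-δ, W-ε}: crew travel cost 468 + fixed 86 = 554.
Compare {W-α, W-β, W-γ}: crew travel cost 530 + fixed 48 = 578.
All other subsets cost ≥ 552. Minimum total cost: 551.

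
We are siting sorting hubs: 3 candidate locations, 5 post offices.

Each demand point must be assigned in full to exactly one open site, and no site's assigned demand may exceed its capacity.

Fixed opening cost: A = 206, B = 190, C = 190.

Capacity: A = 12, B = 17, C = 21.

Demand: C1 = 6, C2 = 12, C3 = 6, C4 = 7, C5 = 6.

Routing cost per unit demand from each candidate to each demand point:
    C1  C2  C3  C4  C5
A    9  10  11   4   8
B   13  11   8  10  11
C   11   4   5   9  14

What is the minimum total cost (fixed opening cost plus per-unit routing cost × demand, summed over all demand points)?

Open {A, B, C}; cheapest assignment that respects the capacities:
  A (cap 12, load 7): C4 — cost 7×4 = 28
  B (cap 17, load 12): C1, C5 — cost 6×13 + 6×11 = 144
  C (cap 21, load 18): C2, C3 — cost 12×4 + 6×5 = 78
  Shipping 250, fixed 586 → total 836.
  Any other capacity-feasible assignment to {A, B, C} ships for at least 250.
Total demand is 37; every other set of sites either has combined capacity below 37 or cannot fit the demands without splitting one across sites, so {A, B, C} is the only feasible choice of open sites. Minimum: 836.

836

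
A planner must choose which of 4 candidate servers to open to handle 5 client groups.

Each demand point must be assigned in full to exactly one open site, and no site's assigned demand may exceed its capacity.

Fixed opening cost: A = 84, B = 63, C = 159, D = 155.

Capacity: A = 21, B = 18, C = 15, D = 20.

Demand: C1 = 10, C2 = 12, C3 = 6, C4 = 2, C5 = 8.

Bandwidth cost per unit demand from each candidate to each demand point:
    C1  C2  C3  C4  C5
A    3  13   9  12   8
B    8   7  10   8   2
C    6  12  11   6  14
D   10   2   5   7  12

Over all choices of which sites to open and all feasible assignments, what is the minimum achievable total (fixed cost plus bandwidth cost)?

382

Open {B, D}; cheapest assignment that respects the capacities:
  B (cap 18, load 18): C1, C5 — cost 10×8 + 8×2 = 96
  D (cap 20, load 20): C2, C3, C4 — cost 12×2 + 6×5 + 2×7 = 68
  Shipping 164, fixed 218 → total 382.
  Any other capacity-feasible assignment to {B, D} ships for at least 164.
Compare {A, D}: its best feasible assignment gives total 401.
Compare {A, B}: its best feasible assignment gives total 409.
Every other set of open sites that can feasibly serve all demand totals ≥ 401 even under its best assignment. Minimum: 382.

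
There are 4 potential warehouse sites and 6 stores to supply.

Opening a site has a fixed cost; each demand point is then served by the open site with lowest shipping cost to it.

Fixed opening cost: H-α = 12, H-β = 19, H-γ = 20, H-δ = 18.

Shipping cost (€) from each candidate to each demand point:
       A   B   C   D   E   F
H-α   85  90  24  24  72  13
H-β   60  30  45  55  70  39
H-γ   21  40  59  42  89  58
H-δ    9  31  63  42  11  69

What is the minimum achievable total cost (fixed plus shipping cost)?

142

Open {H-α, H-δ}: assign each demand point to its cheapest open site.
  A→H-δ 9, B→H-δ 31, C→H-α 24, D→H-α 24, E→H-δ 11, F→H-α 13
  shipping cost 112, fixed 30 → total 142.
Compare {H-α, H-β, H-δ}: shipping cost 111 + fixed 49 = 160.
Compare {H-α, H-γ, H-δ}: shipping cost 112 + fixed 50 = 162.
Compare {H-α, H-β, H-γ, H-δ}: shipping cost 111 + fixed 69 = 180.
All other subsets cost ≥ 160. Minimum total cost: 142.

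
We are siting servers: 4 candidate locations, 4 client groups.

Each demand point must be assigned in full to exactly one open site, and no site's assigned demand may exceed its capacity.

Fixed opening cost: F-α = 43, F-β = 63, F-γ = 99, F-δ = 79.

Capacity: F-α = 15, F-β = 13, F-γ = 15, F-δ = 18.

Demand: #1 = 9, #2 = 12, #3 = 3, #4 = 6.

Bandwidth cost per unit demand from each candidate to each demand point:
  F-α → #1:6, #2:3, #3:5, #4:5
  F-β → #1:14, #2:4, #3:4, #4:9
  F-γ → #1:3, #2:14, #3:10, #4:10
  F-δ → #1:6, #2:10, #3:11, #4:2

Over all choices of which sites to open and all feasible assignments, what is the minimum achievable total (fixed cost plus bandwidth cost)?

Open {F-α, F-δ}; cheapest assignment that respects the capacities:
  F-α (cap 15, load 15): #2, #3 — cost 12×3 + 3×5 = 51
  F-δ (cap 18, load 15): #1, #4 — cost 9×6 + 6×2 = 66
  Shipping 117, fixed 122 → total 239.
  Any other capacity-feasible assignment to {F-α, F-δ} ships for at least 117.
Compare {F-α, F-γ}: its best feasible assignment gives total 280.
Compare {F-β, F-δ}: its best feasible assignment gives total 289.
Every other set of open sites that can feasibly serve all demand totals ≥ 280 even under its best assignment. Minimum: 239.

239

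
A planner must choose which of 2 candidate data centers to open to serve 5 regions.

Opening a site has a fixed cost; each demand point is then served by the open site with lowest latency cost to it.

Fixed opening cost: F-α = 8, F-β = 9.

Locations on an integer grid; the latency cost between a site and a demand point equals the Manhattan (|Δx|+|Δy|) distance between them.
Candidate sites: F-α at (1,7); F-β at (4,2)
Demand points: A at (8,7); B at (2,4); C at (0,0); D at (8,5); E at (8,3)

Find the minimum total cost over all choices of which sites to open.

Open {F-β}: assign each demand point to its cheapest open site.
  A→F-β 9, B→F-β 4, C→F-β 6, D→F-β 7, E→F-β 5
  latency cost 31, fixed 9 → total 40.
Compare {F-α, F-β}: latency cost 29 + fixed 17 = 46.
Compare {F-α}: latency cost 39 + fixed 8 = 47.

40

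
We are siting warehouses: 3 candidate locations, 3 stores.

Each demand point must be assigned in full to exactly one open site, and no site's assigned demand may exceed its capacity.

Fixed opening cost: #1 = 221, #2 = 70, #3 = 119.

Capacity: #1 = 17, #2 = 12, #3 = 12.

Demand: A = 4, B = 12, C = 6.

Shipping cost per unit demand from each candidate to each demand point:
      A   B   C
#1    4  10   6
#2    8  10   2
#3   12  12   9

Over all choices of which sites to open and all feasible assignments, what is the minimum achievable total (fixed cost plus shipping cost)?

377

Open {#2, #3}; cheapest assignment that respects the capacities:
  #2 (cap 12, load 10): A, C — cost 4×8 + 6×2 = 44
  #3 (cap 12, load 12): B — cost 12×12 = 144
  Shipping 188, fixed 189 → total 377.
  Any other capacity-feasible assignment to {#2, #3} ships for at least 188.
Compare {#1, #2}: its best feasible assignment gives total 439.
Compare {#1, #3}: its best feasible assignment gives total 530.
Every other set of open sites that can feasibly serve all demand totals ≥ 439 even under its best assignment. Minimum: 377.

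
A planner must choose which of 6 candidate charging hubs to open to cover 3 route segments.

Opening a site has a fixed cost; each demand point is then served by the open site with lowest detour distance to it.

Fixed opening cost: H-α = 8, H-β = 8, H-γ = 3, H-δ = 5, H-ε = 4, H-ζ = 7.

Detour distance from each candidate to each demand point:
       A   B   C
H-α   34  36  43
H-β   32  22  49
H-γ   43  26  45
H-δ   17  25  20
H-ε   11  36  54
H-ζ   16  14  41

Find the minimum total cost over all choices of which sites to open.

61

Open {H-δ, H-ε, H-ζ}: assign each demand point to its cheapest open site.
  A→H-ε 11, B→H-ζ 14, C→H-δ 20
  detour distance 45, fixed 16 → total 61.
Compare {H-δ, H-ζ}: detour distance 50 + fixed 12 = 62.
Compare {H-γ, H-δ, H-ε, H-ζ}: detour distance 45 + fixed 19 = 64.
Compare {H-δ, H-ε}: detour distance 56 + fixed 9 = 65.
All other subsets cost ≥ 62. Minimum total cost: 61.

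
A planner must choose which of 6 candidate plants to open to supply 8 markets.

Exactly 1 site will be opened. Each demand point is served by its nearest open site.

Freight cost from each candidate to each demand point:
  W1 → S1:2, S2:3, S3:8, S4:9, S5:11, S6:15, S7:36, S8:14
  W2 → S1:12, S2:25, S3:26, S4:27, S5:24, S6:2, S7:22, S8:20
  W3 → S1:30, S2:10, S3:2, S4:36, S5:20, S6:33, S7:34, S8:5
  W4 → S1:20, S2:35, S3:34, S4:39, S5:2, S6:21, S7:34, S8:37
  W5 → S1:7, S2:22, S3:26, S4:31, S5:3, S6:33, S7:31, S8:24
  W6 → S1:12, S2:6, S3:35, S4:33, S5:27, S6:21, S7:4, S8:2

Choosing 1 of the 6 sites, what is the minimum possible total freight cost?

Open {W1}.
  S1→W1 2, S2→W1 3, S3→W1 8, S4→W1 9, S5→W1 11, S6→W1 15, S7→W1 36, S8→W1 14  ⇒ total 98.
Compare {W6}: total 140.
Compare {W2}: total 158.
No size-1 selection does better; minimum is 98.

98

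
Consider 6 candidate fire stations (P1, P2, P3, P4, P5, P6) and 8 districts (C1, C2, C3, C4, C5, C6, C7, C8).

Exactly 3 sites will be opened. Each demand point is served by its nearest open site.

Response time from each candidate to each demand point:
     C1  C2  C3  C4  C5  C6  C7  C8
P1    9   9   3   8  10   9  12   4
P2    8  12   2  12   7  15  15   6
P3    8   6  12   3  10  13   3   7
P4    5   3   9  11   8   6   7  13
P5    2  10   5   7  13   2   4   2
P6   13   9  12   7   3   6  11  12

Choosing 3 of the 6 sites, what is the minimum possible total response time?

26

Open {P3, P5, P6}.
  C1→P5 2, C2→P3 6, C3→P5 5, C4→P3 3, C5→P6 3, C6→P5 2, C7→P3 3, C8→P5 2  ⇒ total 26.
Compare {P2, P3, P5}: total 27.
Compare {P3, P4, P5}: total 28.
No size-3 selection does better; minimum is 26.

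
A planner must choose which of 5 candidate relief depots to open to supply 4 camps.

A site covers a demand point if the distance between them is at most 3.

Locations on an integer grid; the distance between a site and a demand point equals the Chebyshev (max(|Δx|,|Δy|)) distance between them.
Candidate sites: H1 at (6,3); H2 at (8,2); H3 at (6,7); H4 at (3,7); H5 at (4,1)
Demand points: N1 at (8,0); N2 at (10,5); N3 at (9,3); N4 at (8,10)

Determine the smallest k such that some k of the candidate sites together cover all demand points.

Coverage sets (demand points within 3 of each site):
  H1: {N1, N3}
  H2: {N1, N2, N3}
  H3: {N4}
  H4: {}
  H5: {}
No single site covers all 4 demand points.
But {H2, H3} covers everything, so the minimum is 2.

2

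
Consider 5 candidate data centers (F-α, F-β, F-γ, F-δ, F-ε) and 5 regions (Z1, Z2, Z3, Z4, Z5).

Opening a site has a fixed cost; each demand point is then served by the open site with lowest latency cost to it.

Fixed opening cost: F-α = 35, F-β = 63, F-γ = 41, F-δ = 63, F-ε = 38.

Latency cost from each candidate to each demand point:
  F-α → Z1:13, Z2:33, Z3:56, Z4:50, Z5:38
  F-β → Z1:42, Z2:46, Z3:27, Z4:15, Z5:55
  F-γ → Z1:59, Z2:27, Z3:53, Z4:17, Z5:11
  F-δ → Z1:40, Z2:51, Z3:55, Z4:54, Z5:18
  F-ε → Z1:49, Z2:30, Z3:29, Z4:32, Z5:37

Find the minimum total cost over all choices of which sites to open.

Open {F-α, F-γ}: assign each demand point to its cheapest open site.
  Z1→F-α 13, Z2→F-γ 27, Z3→F-γ 53, Z4→F-γ 17, Z5→F-γ 11
  latency cost 121, fixed 76 → total 197.
Compare {F-γ}: latency cost 167 + fixed 41 = 208.
Compare {F-α, F-γ, F-ε}: latency cost 97 + fixed 114 = 211.
Compare {F-γ, F-ε}: latency cost 133 + fixed 79 = 212.
All other subsets cost ≥ 208. Minimum total cost: 197.

197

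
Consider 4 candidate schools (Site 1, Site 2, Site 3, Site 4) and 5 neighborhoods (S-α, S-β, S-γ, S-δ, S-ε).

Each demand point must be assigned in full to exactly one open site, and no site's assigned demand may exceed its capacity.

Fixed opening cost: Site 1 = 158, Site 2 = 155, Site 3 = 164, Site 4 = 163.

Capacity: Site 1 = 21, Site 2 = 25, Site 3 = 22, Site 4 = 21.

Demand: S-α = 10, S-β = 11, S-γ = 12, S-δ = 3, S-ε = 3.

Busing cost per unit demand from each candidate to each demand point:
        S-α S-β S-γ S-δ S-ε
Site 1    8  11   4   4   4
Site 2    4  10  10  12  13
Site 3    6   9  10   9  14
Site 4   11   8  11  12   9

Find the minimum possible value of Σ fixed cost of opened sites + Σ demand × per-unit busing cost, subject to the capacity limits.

Open {Site 1, Site 2}; cheapest assignment that respects the capacities:
  Site 1 (cap 21, load 18): S-γ, S-δ, S-ε — cost 12×4 + 3×4 + 3×4 = 72
  Site 2 (cap 25, load 21): S-α, S-β — cost 10×4 + 11×10 = 150
  Shipping 222, fixed 313 → total 535.
  Any other capacity-feasible assignment to {Site 1, Site 2} ships for at least 222.
Compare {Site 1, Site 3}: its best feasible assignment gives total 553.
Compare {Site 1, Site 4}: its best feasible assignment gives total 591.
Every other set of open sites that can feasibly serve all demand totals ≥ 553 even under its best assignment. Minimum: 535.

535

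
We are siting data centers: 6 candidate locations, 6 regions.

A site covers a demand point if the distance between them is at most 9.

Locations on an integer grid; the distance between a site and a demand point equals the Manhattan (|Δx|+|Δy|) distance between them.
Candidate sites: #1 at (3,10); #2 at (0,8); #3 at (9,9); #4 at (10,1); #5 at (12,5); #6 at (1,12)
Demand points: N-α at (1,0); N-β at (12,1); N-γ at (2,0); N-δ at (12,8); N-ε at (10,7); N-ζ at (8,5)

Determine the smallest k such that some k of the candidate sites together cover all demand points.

2

Coverage sets (demand points within 9 of each site):
  #1: {}
  #2: {N-α}
  #3: {N-δ, N-ε, N-ζ}
  #4: {N-β, N-γ, N-δ, N-ε, N-ζ}
  #5: {N-β, N-δ, N-ε, N-ζ}
  #6: {}
No single site covers all 6 demand points.
But {#2, #4} covers everything, so the minimum is 2.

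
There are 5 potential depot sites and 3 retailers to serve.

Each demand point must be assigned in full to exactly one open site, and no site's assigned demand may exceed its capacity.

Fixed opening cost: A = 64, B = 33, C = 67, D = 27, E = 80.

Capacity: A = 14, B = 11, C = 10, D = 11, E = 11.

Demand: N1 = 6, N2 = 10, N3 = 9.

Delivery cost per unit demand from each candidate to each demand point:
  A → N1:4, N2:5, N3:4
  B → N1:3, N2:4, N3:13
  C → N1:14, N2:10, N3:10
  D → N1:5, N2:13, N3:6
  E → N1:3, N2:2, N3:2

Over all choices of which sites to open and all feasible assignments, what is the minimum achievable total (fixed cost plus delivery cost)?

Open {B, D, E}; cheapest assignment that respects the capacities:
  B (cap 11, load 10): N2 — cost 10×4 = 40
  D (cap 11, load 6): N1 — cost 6×5 = 30
  E (cap 11, load 9): N3 — cost 9×2 = 18
  Shipping 88, fixed 140 → total 228.
  Any other capacity-feasible assignment to {B, D, E} ships for at least 88.
Compare {A, B, D}: its best feasible assignment gives total 230.
Compare {A, B, E}: its best feasible assignment gives total 251.
Every other set of open sites that can feasibly serve all demand totals ≥ 230 even under its best assignment. Minimum: 228.

228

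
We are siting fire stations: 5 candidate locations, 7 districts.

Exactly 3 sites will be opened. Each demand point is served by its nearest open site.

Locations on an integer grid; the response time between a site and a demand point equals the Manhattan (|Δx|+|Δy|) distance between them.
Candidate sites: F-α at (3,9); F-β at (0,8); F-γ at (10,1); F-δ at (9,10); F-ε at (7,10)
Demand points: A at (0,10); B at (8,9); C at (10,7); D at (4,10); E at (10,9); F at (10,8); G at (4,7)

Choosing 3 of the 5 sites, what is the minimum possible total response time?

Open {F-α, F-β, F-δ}.
  A→F-β 2, B→F-δ 2, C→F-δ 4, D→F-α 2, E→F-δ 2, F→F-δ 3, G→F-α 3  ⇒ total 18.
Compare {F-α, F-γ, F-δ}: total 20.
Compare {F-α, F-δ, F-ε}: total 20.
No size-3 selection does better; minimum is 18.

18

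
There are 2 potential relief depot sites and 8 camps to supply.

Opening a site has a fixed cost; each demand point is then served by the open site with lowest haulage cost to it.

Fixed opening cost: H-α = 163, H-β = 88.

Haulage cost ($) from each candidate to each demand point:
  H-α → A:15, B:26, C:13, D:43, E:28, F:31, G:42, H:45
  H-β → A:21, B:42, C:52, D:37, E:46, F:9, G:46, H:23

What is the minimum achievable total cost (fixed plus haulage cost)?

Open {H-β}: assign each demand point to its cheapest open site.
  A→H-β 21, B→H-β 42, C→H-β 52, D→H-β 37, E→H-β 46, F→H-β 9, G→H-β 46, H→H-β 23
  haulage cost 276, fixed 88 → total 364.
Compare {H-α}: haulage cost 243 + fixed 163 = 406.
Compare {H-α, H-β}: haulage cost 193 + fixed 251 = 444.

364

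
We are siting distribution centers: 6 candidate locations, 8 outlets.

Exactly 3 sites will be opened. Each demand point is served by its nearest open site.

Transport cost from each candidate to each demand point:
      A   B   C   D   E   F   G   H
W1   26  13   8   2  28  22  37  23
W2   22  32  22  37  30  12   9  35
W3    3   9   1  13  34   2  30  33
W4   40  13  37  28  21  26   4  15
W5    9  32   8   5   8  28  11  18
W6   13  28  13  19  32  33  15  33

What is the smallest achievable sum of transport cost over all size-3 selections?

47

Open {W3, W4, W5}.
  A→W3 3, B→W3 9, C→W3 1, D→W5 5, E→W5 8, F→W3 2, G→W4 4, H→W4 15  ⇒ total 47.
Compare {W1, W3, W5}: total 54.
Compare {W2, W3, W5}: total 55.
No size-3 selection does better; minimum is 47.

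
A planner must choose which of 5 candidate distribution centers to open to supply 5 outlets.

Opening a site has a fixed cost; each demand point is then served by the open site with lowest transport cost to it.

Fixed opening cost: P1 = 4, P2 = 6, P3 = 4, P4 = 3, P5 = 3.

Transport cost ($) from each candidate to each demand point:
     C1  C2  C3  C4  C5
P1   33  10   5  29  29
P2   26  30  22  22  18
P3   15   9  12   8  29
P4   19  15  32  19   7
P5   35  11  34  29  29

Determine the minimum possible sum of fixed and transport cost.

Open {P1, P3, P4}: assign each demand point to its cheapest open site.
  C1→P3 15, C2→P3 9, C3→P1 5, C4→P3 8, C5→P4 7
  transport cost 44, fixed 11 → total 55.
Compare {P3, P4}: transport cost 51 + fixed 7 = 58.
Compare {P1, P3, P4, P5}: transport cost 44 + fixed 14 = 58.
Compare {P3, P4, P5}: transport cost 51 + fixed 10 = 61.
All other subsets cost ≥ 58. Minimum total cost: 55.

55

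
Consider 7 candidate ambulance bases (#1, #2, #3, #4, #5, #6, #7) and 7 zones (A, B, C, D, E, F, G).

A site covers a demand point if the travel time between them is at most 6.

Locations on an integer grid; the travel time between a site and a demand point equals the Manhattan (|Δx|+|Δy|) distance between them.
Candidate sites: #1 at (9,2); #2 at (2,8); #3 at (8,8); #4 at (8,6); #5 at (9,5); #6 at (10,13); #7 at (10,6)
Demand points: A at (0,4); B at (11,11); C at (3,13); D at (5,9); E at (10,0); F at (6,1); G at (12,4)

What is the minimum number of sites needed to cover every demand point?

3

Coverage sets (demand points within 6 of each site):
  #1: {E, F, G}
  #2: {A, C, D}
  #3: {B, D}
  #4: {D, G}
  #5: {E, G}
  #6: {B}
  #7: {B, E, G}
No 2 sites suffice: every size-2 union leaves at least one demand point uncovered.
But {#1, #2, #3} covers everything, so the minimum is 3.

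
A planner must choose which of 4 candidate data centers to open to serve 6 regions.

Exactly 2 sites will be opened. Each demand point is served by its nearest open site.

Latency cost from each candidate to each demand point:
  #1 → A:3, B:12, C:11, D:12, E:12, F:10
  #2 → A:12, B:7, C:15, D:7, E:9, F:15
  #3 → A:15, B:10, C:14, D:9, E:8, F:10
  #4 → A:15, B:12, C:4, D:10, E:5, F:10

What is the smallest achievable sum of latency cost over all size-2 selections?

Open {#1, #4}.
  A→#1 3, B→#1 12, C→#4 4, D→#4 10, E→#4 5, F→#1 10  ⇒ total 44.
Compare {#2, #4}: total 45.
Compare {#1, #2}: total 47.
No size-2 selection does better; minimum is 44.

44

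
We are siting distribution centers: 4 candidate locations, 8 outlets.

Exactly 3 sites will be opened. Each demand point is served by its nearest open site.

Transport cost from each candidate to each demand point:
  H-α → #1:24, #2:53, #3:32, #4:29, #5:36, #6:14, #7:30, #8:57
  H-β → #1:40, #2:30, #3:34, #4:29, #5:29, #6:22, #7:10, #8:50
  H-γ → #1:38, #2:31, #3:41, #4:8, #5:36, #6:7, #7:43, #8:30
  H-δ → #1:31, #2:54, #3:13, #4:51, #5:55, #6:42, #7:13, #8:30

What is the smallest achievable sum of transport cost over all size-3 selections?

158

Open {H-β, H-γ, H-δ}.
  #1→H-δ 31, #2→H-β 30, #3→H-δ 13, #4→H-γ 8, #5→H-β 29, #6→H-γ 7, #7→H-β 10, #8→H-γ 30  ⇒ total 158.
Compare {H-α, H-γ, H-δ}: total 162.
Compare {H-α, H-β, H-γ}: total 170.
No size-3 selection does better; minimum is 158.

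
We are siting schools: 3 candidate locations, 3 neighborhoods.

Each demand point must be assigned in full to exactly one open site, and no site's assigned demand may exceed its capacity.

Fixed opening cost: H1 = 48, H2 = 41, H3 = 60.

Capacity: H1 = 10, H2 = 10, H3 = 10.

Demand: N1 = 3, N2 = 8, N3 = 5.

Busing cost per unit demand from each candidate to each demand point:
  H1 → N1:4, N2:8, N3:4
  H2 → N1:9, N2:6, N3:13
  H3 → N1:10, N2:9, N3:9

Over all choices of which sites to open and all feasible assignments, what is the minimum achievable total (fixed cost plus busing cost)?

Open {H1, H2}; cheapest assignment that respects the capacities:
  H1 (cap 10, load 8): N1, N3 — cost 3×4 + 5×4 = 32
  H2 (cap 10, load 8): N2 — cost 8×6 = 48
  Shipping 80, fixed 89 → total 169.
  Any other capacity-feasible assignment to {H1, H2} ships for at least 80.
Compare {H1, H3}: its best feasible assignment gives total 212.
Compare {H2, H3}: its best feasible assignment gives total 224.
Every other set of open sites that can feasibly serve all demand totals ≥ 212 even under its best assignment. Minimum: 169.

169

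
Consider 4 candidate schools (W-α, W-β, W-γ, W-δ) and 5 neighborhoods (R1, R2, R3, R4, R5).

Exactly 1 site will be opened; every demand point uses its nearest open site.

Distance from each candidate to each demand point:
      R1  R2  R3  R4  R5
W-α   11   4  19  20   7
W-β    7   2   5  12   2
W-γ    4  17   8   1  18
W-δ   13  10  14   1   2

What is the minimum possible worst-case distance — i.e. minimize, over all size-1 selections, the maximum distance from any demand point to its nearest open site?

12

Open {W-β}.
  Farthest demand point is R4 at distance 12 (to W-β); all others are ≤ 12.
With {W-δ} the worst case is 14.
With {W-γ} the worst case is 18.
No size-1 selection achieves below 12.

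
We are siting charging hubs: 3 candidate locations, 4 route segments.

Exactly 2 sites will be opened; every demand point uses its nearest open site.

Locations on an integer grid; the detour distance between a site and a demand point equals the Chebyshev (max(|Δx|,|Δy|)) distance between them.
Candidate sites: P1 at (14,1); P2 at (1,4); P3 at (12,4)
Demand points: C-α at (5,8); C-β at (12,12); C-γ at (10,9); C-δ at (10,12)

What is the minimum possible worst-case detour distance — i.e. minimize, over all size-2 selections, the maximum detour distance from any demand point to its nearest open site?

8

Open {P1, P3}.
  Farthest demand point is C-β at detour distance 8 (to P3); all others are ≤ 8.
With {P2, P3} the worst case is 8.
With {P1, P2} the worst case is 11.
No size-2 selection achieves below 8.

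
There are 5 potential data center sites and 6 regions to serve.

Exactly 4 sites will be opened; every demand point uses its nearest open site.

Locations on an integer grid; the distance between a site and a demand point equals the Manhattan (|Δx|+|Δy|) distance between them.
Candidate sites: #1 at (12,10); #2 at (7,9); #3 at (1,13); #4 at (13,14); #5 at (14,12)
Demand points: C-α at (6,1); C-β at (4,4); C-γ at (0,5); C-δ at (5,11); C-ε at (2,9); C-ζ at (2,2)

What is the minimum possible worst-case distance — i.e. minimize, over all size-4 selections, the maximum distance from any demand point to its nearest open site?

12

Open {#1, #2, #3, #4}.
  Farthest demand point is C-ζ at distance 12 (to #2); all others are ≤ 12.
With {#1, #2, #3, #5} the worst case is 12.
With {#1, #2, #4, #5} the worst case is 12.
No size-4 selection achieves below 12.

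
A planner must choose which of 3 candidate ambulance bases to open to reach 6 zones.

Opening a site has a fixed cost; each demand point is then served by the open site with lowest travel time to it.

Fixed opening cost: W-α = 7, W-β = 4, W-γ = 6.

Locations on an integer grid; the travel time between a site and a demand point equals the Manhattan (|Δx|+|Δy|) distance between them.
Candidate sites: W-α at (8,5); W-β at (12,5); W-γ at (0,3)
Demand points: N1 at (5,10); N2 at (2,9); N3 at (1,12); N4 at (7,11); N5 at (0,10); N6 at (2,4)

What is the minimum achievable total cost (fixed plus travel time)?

Open {W-α, W-γ}: assign each demand point to its cheapest open site.
  N1→W-α 8, N2→W-γ 8, N3→W-γ 10, N4→W-α 7, N5→W-γ 7, N6→W-γ 3
  travel time 43, fixed 13 → total 56.
Compare {W-α, W-β, W-γ}: travel time 43 + fixed 17 = 60.
Compare {W-γ}: travel time 55 + fixed 6 = 61.
Compare {W-β, W-γ}: travel time 51 + fixed 10 = 61.
All other subsets cost ≥ 60. Minimum total cost: 56.

56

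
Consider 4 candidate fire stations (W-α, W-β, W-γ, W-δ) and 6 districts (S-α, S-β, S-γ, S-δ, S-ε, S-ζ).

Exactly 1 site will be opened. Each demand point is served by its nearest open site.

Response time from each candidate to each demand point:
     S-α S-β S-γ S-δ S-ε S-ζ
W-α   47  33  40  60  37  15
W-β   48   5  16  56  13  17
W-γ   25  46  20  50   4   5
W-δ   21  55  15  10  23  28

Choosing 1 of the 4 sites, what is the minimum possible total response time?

Open {W-γ}.
  S-α→W-γ 25, S-β→W-γ 46, S-γ→W-γ 20, S-δ→W-γ 50, S-ε→W-γ 4, S-ζ→W-γ 5  ⇒ total 150.
Compare {W-δ}: total 152.
Compare {W-β}: total 155.
No size-1 selection does better; minimum is 150.

150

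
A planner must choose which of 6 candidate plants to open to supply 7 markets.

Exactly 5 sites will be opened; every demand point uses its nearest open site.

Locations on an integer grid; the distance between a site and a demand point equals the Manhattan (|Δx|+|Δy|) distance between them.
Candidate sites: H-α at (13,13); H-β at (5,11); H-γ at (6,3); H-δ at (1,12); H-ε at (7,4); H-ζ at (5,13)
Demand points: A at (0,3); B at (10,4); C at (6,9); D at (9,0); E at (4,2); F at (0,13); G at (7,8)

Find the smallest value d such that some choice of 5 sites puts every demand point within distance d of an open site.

6

Open {H-α, H-β, H-γ, H-δ, H-ε}.
  Farthest demand point is A at distance 6 (to H-γ); all others are ≤ 6.
With {H-α, H-β, H-γ, H-δ, H-ζ} the worst case is 6.
With {H-α, H-β, H-γ, H-ε, H-ζ} the worst case is 6.
No size-5 selection achieves below 6.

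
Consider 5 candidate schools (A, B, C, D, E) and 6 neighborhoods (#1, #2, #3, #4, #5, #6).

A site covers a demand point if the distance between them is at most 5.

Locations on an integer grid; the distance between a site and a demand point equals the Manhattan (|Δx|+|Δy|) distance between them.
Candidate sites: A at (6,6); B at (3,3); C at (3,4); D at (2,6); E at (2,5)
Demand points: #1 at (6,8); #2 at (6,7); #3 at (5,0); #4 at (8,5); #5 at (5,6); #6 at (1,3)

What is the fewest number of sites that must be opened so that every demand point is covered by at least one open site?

2

Coverage sets (demand points within 5 of each site):
  A: {#1, #2, #4, #5}
  B: {#3, #5, #6}
  C: {#5, #6}
  D: {#2, #5, #6}
  E: {#5, #6}
No single site covers all 6 demand points.
But {A, B} covers everything, so the minimum is 2.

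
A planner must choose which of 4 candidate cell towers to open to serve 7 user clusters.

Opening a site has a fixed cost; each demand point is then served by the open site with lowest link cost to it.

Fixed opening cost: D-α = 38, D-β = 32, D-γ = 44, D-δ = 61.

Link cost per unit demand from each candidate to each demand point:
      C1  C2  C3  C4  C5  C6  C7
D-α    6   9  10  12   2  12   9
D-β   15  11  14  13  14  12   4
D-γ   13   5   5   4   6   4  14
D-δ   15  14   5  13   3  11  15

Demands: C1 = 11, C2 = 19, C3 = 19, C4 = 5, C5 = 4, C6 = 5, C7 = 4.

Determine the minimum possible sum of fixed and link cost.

Open {D-α, D-γ}: assign each demand point to its cheapest open site.
  C1→D-α 11×6=66, C2→D-γ 19×5=95, C3→D-γ 19×5=95, C4→D-γ 5×4=20, C5→D-α 4×2=8, C6→D-γ 5×4=20, C7→D-α 4×9=36
  link cost 340, fixed 82 → total 422.
Compare {D-α, D-β, D-γ}: link cost 320 + fixed 114 = 434.
Compare {D-α, D-γ, D-δ}: link cost 340 + fixed 143 = 483.
Compare {D-β, D-γ}: link cost 413 + fixed 76 = 489.
All other subsets cost ≥ 434. Minimum total cost: 422.

422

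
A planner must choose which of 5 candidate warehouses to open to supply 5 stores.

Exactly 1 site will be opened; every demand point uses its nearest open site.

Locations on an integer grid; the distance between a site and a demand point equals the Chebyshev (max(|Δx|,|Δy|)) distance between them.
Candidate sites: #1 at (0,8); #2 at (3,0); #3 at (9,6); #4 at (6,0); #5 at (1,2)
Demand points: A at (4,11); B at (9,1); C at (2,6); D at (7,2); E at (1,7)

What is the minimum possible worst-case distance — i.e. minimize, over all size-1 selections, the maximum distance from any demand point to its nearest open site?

Open {#3}.
  Farthest demand point is E at distance 8 (to #3); all others are ≤ 8.
With {#1} the worst case is 9.
With {#5} the worst case is 9.
No size-1 selection achieves below 8.

8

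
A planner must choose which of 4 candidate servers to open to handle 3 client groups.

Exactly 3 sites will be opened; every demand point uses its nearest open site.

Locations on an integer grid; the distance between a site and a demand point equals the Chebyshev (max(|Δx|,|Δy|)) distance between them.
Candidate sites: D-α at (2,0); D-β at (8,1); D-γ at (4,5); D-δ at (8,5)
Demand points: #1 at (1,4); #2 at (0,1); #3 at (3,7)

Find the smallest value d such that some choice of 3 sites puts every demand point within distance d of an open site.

3

Open {D-α, D-β, D-γ}.
  Farthest demand point is #1 at distance 3 (to D-γ); all others are ≤ 3.
With {D-α, D-γ, D-δ} the worst case is 3.
With {D-β, D-γ, D-δ} the worst case is 4.
No size-3 selection achieves below 3.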